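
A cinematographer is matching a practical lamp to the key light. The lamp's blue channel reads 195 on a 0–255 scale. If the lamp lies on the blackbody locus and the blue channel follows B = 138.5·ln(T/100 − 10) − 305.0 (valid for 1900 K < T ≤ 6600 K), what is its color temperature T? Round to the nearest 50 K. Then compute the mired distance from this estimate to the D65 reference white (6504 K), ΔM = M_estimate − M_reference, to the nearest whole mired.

ln(t − 10) = (195 + 305.0) / 138.5 = 3.6101.
t − 10 = e^3.6101 = 36.970, so t = 46.970.
T = 100·t = 4697 K → 4700 K to the nearest 50 K.
M_estimate = 10⁶/4700 = 212.77; M_reference = 10⁶/6504 = 153.75.
ΔM = 212.77 − 153.75 = 59.01 → +59 mireds.

+59 mireds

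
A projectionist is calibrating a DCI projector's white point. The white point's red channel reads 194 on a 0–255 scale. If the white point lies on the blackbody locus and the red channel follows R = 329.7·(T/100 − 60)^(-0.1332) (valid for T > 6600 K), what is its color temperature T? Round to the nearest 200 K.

11400 K

(t − 60)^(-0.1332) = 194/329.7 = 0.58841.
t − 60 = 0.58841^(1/-0.1332) = 0.58841^(-7.508) = 53.593, so t = 113.593.
T = 100·t = 11359 K → 11400 K to the nearest 200 K.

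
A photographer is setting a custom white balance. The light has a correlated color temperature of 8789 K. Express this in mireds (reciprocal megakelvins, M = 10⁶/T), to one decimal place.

113.8 mireds

M = 10⁶ / 8789 = 113.779 → 113.8 mireds.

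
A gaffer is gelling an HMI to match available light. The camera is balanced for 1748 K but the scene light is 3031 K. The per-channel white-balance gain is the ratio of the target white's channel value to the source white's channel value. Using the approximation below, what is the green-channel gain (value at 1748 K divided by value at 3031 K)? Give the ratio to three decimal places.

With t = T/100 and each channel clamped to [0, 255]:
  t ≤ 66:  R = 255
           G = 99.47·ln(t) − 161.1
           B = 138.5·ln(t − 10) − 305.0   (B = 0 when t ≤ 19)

At 3031 K (t = 30.31):
  G = 99.47·ln 30.31 − 161.1 = 99.47·3.4115 − 161.1 = 178.240.
At 1748 K (t = 17.48):
  G = 99.47·ln 17.48 − 161.1 = 99.47·2.8611 − 161.1 = 123.489.
Gain = 123.489 / 178.240 = 0.6928 → 0.693.

0.693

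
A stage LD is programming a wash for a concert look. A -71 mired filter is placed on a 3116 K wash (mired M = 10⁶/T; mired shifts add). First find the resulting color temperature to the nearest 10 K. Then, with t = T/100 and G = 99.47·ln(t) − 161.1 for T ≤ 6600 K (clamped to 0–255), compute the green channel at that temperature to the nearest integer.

M_in = 10⁶/3116 = 320.92; M_out = 320.92 + (-71) = 249.92.
T_out = 10⁶/249.92 = 4001.2 K → 4000 K; t = 40.
G = 99.47·ln 40 − 161.1 = 99.47·3.6889 − 161.1 = 205.833.
Rounded: 206.

206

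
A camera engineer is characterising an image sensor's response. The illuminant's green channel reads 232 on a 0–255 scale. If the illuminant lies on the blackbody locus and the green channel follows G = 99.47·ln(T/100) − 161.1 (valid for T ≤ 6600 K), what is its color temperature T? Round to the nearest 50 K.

5200 K

ln t = (232 + 161.1) / 99.47 = 3.9519.
t = e^3.9519 = 52.036.
T = 100·t = 5204 K → 5200 K to the nearest 50 K.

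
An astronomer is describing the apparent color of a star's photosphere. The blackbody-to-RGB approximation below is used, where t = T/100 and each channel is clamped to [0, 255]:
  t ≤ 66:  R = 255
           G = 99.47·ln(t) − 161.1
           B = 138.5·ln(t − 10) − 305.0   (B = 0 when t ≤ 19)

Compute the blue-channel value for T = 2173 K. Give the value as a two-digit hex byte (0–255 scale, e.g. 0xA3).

0x24

t = 2173/100 = 21.73; the t ≤ 66 branch applies.
B = 138.5·ln(21.73 − 10) − 305.0 = 138.5·ln 11.73 − 305.0 = 138.5·2.4621 − 305.0 = 36.008.
Rounded: 36; in hex, 0x24.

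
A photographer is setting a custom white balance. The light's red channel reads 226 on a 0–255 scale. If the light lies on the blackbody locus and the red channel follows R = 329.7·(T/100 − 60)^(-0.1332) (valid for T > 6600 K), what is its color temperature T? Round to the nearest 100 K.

(t − 60)^(-0.1332) = 226/329.7 = 0.68547.
t − 60 = 0.68547^(1/-0.1332) = 0.68547^(-7.508) = 17.034, so t = 77.034.
T = 100·t = 7703 K → 7700 K to the nearest 100 K.

7700 K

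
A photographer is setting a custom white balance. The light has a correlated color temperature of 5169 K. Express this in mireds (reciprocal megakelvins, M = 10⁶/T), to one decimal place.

193.5 mireds

M = 10⁶ / 5169 = 193.461 → 193.5 mireds.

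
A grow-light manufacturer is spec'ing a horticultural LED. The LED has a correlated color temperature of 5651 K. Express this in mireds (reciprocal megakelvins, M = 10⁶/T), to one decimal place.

177.0 mireds

M = 10⁶ / 5651 = 176.960 → 177.0 mireds.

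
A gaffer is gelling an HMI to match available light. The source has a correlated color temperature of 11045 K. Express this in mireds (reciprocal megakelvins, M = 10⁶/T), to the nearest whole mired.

M = 10⁶ / 11045 = 90.539 → 91 mireds.

91 mireds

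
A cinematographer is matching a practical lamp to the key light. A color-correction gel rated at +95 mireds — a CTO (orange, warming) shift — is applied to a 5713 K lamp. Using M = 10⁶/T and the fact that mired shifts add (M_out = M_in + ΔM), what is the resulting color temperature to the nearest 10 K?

M_in = 10⁶/5713 = 175.04 mireds.
M_out = 175.04 + (+95) = 270.04 mireds.
T_out = 10⁶/270.04 = 3703.2 K → 3700 K.

3700 K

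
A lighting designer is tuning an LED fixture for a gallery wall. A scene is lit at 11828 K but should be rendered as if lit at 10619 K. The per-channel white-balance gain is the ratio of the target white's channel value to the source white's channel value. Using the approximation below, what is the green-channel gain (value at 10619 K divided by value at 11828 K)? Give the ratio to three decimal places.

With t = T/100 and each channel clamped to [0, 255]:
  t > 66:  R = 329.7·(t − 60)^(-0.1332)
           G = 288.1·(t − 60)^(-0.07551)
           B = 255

At 11828 K (t = 118.28):
  G = 288.1·(118.28 − 60)^(-0.07551) = 288.1·58.28^(-0.07551) = 288.1·0.73567 = 211.948.
At 10619 K (t = 106.19):
  G = 288.1·(106.19 − 60)^(-0.07551) = 288.1·46.19^(-0.07551) = 288.1·0.74870 = 215.702.
Gain = 215.702 / 211.948 = 1.0177 → 1.018.

1.018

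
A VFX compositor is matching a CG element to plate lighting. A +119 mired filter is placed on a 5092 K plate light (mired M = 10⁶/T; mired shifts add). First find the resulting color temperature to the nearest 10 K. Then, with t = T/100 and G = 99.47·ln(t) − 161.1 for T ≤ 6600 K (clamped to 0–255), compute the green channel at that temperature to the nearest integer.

183

M_in = 10⁶/5092 = 196.39; M_out = 196.39 + (+119) = 315.39.
T_out = 10⁶/315.39 = 3170.7 K → 3170 K; t = 31.7.
G = 99.47·ln 31.7 − 161.1 = 99.47·3.4563 − 161.1 = 182.700.
Rounded: 183.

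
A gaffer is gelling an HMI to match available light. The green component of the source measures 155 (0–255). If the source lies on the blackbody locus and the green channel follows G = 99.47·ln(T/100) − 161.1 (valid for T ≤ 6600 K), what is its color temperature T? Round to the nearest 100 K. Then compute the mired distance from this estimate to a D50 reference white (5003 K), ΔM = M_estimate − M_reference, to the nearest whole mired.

+217 mireds

ln t = (155 + 161.1) / 99.47 = 3.1778.
t = e^3.1778 = 23.995.
T = 100·t = 2399 K → 2400 K to the nearest 100 K.
M_estimate = 10⁶/2400 = 416.67; M_reference = 10⁶/5003 = 199.88.
ΔM = 416.67 − 199.88 = 216.79 → +217 mireds.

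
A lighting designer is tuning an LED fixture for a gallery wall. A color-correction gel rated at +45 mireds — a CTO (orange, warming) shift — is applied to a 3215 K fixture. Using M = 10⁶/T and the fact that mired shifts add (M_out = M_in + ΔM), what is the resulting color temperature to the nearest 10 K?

M_in = 10⁶/3215 = 311.04 mireds.
M_out = 311.04 + (+45) = 356.04 mireds.
T_out = 10⁶/356.04 = 2808.7 K → 2810 K.

2810 K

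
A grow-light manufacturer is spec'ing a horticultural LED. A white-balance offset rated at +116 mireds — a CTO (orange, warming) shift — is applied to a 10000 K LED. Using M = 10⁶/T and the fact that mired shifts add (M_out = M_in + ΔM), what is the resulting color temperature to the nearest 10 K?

M_in = 10⁶/10000 = 100.00 mireds.
M_out = 100.00 + (+116) = 216.00 mireds.
T_out = 10⁶/216.00 = 4629.6 K → 4630 K.

4630 K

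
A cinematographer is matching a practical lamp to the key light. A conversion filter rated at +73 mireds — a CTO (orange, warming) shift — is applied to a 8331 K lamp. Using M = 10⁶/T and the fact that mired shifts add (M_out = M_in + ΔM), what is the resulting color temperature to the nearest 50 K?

M_in = 10⁶/8331 = 120.03 mireds.
M_out = 120.03 + (+73) = 193.03 mireds.
T_out = 10⁶/193.03 = 5180.4 K → 5200 K.

5200 K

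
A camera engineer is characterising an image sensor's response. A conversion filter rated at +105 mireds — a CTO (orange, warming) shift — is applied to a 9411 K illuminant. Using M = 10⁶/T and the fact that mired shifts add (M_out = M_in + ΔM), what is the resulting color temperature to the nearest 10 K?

M_in = 10⁶/9411 = 106.26 mireds.
M_out = 106.26 + (+105) = 211.26 mireds.
T_out = 10⁶/211.26 = 4733.5 K → 4730 K.

4730 K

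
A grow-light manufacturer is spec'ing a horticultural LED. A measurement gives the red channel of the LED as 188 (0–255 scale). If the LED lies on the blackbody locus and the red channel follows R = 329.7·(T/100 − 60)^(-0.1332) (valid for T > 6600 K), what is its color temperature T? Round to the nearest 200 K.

(t − 60)^(-0.1332) = 188/329.7 = 0.57022.
t − 60 = 0.57022^(1/-0.1332) = 0.57022^(-7.508) = 67.848, so t = 127.848.
T = 100·t = 12785 K → 12800 K to the nearest 200 K.

12800 K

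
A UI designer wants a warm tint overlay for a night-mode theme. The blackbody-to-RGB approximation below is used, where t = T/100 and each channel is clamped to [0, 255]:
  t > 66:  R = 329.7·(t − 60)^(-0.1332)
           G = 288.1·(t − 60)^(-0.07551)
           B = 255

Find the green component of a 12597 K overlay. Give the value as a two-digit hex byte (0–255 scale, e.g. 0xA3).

t = 12597/100 = 125.97; the t > 66 branch applies.
G = 288.1·(125.97 − 60)^(-0.07551) = 288.1·65.97^(-0.07551) = 288.1·0.72882 = 209.973.
Rounded: 210; in hex, 0xD2.

0xD2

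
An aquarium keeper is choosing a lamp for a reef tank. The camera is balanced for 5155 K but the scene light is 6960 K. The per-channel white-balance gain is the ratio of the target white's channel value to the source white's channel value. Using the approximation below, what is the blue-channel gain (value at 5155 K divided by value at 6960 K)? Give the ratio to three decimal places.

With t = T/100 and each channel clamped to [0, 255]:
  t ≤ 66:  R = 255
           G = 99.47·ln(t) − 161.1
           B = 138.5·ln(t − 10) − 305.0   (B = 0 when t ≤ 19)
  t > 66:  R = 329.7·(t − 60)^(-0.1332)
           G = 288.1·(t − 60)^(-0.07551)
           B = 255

At 6960 K (t = 69.6):
  B = 255 by definition for t > 66.
At 5155 K (t = 51.55):
  B = 138.5·ln(51.55 − 10) − 305.0 = 138.5·ln 41.55 − 305.0 = 138.5·3.7269 − 305.0 = 211.175.
Gain = 211.175 / 255.000 = 0.8281 → 0.828.

0.828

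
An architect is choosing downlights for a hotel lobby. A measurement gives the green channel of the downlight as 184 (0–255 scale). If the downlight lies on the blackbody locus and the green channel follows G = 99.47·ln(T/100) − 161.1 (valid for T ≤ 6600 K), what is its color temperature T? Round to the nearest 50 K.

ln t = (184 + 161.1) / 99.47 = 3.4694.
t = e^3.4694 = 32.117.
T = 100·t = 3212 K → 3200 K to the nearest 50 K.

3200 K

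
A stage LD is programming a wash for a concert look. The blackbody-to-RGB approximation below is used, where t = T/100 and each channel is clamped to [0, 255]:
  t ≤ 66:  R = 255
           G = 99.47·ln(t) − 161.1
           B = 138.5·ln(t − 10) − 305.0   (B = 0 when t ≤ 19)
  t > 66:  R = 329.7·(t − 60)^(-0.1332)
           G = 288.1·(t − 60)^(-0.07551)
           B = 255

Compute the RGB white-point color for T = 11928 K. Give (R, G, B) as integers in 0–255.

(191, 212, 255)

t = 11928/100 = 119.28; the t > 66 branch applies.
R = 329.7·(119.28 − 60)^(-0.1332) = 329.7·59.28^(-0.1332) = 329.7·0.58056 = 191.411.
G = 288.1·(119.28 − 60)^(-0.07551) = 288.1·59.28^(-0.07551) = 288.1·0.73473 = 211.676.
B = 255 by definition for t > 66.
Rounded: (191, 212, 255).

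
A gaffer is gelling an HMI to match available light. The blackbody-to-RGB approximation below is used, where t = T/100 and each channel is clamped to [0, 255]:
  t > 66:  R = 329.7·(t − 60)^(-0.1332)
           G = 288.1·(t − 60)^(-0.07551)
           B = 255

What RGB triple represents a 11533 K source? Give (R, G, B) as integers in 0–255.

(193, 213, 255)

t = 11533/100 = 115.33; the t > 66 branch applies.
R = 329.7·(115.33 − 60)^(-0.1332) = 329.7·55.33^(-0.1332) = 329.7·0.58592 = 193.178.
G = 288.1·(115.33 − 60)^(-0.07551) = 288.1·55.33^(-0.07551) = 288.1·0.73857 = 212.781.
B = 255 by definition for t > 66.
Rounded: (193, 213, 255).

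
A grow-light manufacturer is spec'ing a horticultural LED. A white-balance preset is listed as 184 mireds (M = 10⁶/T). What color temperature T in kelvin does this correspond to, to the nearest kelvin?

T = 10⁶ / 184 = 5434.78 K → 5435 K.

5435 K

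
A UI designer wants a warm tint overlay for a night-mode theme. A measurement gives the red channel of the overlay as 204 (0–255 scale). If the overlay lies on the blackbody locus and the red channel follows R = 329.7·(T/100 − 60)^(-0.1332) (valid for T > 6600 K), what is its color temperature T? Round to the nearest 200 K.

9600 K

(t − 60)^(-0.1332) = 204/329.7 = 0.61874.
t − 60 = 0.61874^(1/-0.1332) = 0.61874^(-7.508) = 36.748, so t = 96.748.
T = 100·t = 9675 K → 9600 K to the nearest 200 K.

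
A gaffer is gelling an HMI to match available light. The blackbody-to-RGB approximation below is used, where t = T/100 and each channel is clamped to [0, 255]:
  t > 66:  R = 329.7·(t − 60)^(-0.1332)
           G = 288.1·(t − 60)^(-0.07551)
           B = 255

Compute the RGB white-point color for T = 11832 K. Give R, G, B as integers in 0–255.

t = 11832/100 = 118.32; the t > 66 branch applies.
R = 329.7·(118.32 − 60)^(-0.1332) = 329.7·58.32^(-0.1332) = 329.7·0.58183 = 191.828.
G = 288.1·(118.32 − 60)^(-0.07551) = 288.1·58.32^(-0.07551) = 288.1·0.73564 = 211.937.
B = 255 by definition for t > 66.
Rounded: (192, 212, 255).

R=192, G=212, B=255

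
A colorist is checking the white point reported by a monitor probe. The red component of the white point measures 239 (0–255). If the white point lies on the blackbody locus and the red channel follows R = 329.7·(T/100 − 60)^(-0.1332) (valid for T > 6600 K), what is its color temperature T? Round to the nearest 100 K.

(t − 60)^(-0.1332) = 239/329.7 = 0.72490.
t − 60 = 0.72490^(1/-0.1332) = 0.72490^(-7.508) = 11.193, so t = 71.193.
T = 100·t = 7119 K → 7100 K to the nearest 100 K.

7100 K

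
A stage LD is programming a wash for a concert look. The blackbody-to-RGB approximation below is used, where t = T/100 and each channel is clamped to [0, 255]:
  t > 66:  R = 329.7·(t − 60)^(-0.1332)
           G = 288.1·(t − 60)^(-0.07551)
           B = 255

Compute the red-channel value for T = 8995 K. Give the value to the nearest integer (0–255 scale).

210

t = 8995/100 = 89.95; the t > 66 branch applies.
R = 329.7·(89.95 − 60)^(-0.1332) = 329.7·29.95^(-0.1332) = 329.7·0.63583 = 209.635.
Rounded: 210.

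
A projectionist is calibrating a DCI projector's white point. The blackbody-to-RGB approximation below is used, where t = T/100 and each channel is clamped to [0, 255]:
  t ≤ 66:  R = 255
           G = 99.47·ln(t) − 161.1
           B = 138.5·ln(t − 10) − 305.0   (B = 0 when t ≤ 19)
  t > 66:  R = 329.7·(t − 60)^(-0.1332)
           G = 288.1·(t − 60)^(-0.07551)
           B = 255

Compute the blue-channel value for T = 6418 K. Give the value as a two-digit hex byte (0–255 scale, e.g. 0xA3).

0xF8

t = 6418/100 = 64.18; the t ≤ 66 branch applies.
B = 138.5·ln(64.18 − 10) − 305.0 = 138.5·ln 54.18 − 305.0 = 138.5·3.9923 − 305.0 = 247.935.
Rounded: 248; in hex, 0xF8.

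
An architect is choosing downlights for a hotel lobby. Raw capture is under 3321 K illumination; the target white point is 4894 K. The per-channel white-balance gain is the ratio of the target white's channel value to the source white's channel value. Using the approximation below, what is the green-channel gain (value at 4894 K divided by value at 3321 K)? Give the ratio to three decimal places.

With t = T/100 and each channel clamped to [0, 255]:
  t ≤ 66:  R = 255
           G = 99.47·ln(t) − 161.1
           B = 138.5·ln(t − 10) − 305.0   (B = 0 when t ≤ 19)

1.206

At 3321 K (t = 33.21):
  G = 99.47·ln 33.21 − 161.1 = 99.47·3.5029 − 161.1 = 187.329.
At 4894 K (t = 48.94):
  G = 99.47·ln 48.94 − 161.1 = 99.47·3.8906 − 161.1 = 225.897.
Gain = 225.897 / 187.329 = 1.2059 → 1.206.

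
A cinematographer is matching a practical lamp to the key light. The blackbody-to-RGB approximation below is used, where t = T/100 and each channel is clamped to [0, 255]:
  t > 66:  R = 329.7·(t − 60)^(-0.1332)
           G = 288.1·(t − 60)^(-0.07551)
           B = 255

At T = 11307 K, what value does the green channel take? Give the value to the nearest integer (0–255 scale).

213

t = 11307/100 = 113.07; the t > 66 branch applies.
G = 288.1·(113.07 − 60)^(-0.07551) = 288.1·53.07^(-0.07551) = 288.1·0.74089 = 213.452.
Rounded: 213.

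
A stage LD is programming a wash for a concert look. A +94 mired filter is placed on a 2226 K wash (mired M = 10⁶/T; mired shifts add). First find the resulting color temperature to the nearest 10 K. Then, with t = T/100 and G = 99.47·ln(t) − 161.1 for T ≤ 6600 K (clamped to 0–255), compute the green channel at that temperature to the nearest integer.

129

M_in = 10⁶/2226 = 449.24; M_out = 449.24 + (+94) = 543.24.
T_out = 10⁶/543.24 = 1840.8 K → 1840 K; t = 18.4.
G = 99.47·ln 18.4 − 161.1 = 99.47·2.9124 − 161.1 = 128.592.
Rounded: 129.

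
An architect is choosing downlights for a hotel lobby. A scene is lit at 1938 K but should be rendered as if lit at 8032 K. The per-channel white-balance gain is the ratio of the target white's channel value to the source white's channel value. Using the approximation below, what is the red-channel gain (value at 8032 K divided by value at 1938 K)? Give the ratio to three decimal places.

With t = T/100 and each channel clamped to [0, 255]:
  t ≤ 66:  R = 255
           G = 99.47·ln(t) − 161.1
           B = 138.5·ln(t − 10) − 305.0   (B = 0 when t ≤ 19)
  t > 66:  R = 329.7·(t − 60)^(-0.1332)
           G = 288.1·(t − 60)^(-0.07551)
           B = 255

At 1938 K (t = 19.38):
  R = 255 by definition for t ≤ 66.
At 8032 K (t = 80.32):
  R = 329.7·(80.32 − 60)^(-0.1332) = 329.7·20.32^(-0.1332) = 329.7·0.66955 = 220.751.
Gain = 220.751 / 255.000 = 0.8657 → 0.866.

0.866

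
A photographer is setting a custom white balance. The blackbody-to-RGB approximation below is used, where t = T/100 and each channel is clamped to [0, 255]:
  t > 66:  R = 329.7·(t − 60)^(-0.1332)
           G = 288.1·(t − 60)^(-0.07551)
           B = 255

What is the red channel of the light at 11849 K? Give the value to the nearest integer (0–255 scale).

t = 11849/100 = 118.49; the t > 66 branch applies.
R = 329.7·(118.49 − 60)^(-0.1332) = 329.7·58.49^(-0.1332) = 329.7·0.58160 = 191.754.
Rounded: 192.

192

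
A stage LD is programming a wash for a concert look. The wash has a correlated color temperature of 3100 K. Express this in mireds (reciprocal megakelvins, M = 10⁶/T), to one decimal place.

M = 10⁶ / 3100 = 322.581 → 322.6 mireds.

322.6 mireds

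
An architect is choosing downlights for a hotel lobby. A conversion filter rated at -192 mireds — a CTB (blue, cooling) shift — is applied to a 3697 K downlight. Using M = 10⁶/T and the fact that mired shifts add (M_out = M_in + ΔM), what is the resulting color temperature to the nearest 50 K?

M_in = 10⁶/3697 = 270.49 mireds.
M_out = 270.49 + (-192) = 78.49 mireds.
T_out = 10⁶/78.49 = 12740.5 K → 12750 K.

12750 K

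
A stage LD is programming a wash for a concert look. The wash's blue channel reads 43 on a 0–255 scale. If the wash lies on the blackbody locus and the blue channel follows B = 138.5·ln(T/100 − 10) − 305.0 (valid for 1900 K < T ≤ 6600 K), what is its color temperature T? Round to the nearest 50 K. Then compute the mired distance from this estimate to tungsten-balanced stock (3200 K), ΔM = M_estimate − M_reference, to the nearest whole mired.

ln(t − 10) = (43 + 305.0) / 138.5 = 2.5126.
t − 10 = e^2.5126 = 12.337, so t = 22.337.
T = 100·t = 2234 K → 2250 K to the nearest 50 K.
M_estimate = 10⁶/2250 = 444.44; M_reference = 10⁶/3200 = 312.50.
ΔM = 444.44 − 312.50 = 131.94 → +132 mireds.

+132 mireds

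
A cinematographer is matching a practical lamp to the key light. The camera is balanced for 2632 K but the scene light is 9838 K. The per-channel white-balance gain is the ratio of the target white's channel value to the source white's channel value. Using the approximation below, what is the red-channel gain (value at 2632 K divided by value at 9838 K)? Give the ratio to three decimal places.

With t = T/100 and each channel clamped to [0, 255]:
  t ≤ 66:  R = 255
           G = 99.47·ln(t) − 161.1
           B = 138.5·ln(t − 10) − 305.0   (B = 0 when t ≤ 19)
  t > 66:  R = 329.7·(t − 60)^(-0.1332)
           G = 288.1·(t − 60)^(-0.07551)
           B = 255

At 9838 K (t = 98.38):
  R = 329.7·(98.38 − 60)^(-0.1332) = 329.7·38.38^(-0.1332) = 329.7·0.61517 = 202.823.
At 2632 K (t = 26.32):
  R = 255 by definition for t ≤ 66.
Gain = 255.000 / 202.823 = 1.2573 → 1.257.

1.257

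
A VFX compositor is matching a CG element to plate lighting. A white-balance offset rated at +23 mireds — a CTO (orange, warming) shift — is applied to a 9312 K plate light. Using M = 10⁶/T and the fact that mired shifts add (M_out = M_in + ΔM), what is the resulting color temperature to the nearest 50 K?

M_in = 10⁶/9312 = 107.39 mireds.
M_out = 107.39 + (+23) = 130.39 mireds.
T_out = 10⁶/130.39 = 7669.4 K → 7650 K.

7650 K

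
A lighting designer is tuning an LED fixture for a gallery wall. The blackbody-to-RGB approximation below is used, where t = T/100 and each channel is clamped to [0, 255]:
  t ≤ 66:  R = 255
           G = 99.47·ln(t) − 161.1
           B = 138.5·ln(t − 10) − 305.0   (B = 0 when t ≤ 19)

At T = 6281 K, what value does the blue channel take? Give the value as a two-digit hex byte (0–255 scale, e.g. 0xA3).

t = 6281/100 = 62.81; the t ≤ 66 branch applies.
B = 138.5·ln(62.81 − 10) − 305.0 = 138.5·ln 52.81 − 305.0 = 138.5·3.9667 − 305.0 = 244.388.
Rounded: 244; in hex, 0xF4.

0xF4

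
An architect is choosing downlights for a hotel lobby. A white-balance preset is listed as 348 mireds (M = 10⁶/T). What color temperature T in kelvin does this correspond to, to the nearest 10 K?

2870 K

T = 10⁶ / 348 = 2873.56 K → 2870 K.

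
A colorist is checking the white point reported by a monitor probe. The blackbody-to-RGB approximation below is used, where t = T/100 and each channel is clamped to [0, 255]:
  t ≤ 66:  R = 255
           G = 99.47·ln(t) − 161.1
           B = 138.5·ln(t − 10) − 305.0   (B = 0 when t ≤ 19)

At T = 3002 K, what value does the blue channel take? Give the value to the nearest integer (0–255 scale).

110

t = 3002/100 = 30.02; the t ≤ 66 branch applies.
B = 138.5·ln(30.02 − 10) − 305.0 = 138.5·ln 20.02 − 305.0 = 138.5·2.9967 − 305.0 = 110.047.
Rounded: 110.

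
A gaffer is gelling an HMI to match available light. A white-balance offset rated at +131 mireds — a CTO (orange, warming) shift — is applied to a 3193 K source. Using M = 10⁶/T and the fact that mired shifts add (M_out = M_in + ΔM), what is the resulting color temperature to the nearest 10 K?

2250 K

M_in = 10⁶/3193 = 313.19 mireds.
M_out = 313.19 + (+131) = 444.19 mireds.
T_out = 10⁶/444.19 = 2251.3 K → 2250 K.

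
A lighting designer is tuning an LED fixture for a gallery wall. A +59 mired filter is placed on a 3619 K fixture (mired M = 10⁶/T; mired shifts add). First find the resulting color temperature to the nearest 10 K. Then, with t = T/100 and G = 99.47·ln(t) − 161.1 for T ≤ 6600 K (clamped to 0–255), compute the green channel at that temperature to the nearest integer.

M_in = 10⁶/3619 = 276.32; M_out = 276.32 + (+59) = 335.32.
T_out = 10⁶/335.32 = 2982.2 K → 2980 K; t = 29.8.
G = 99.47·ln 29.8 − 161.1 = 99.47·3.3945 − 161.1 = 176.552.
Rounded: 177.

177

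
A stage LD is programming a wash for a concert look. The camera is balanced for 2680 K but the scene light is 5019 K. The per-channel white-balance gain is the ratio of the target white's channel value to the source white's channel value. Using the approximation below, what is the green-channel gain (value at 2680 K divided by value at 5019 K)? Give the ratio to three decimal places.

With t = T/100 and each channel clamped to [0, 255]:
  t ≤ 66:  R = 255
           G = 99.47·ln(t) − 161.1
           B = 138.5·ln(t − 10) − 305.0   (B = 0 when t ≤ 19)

0.727

At 5019 K (t = 50.19):
  G = 99.47·ln 50.19 − 161.1 = 99.47·3.9158 − 161.1 = 228.406.
At 2680 K (t = 26.8):
  G = 99.47·ln 26.8 − 161.1 = 99.47·3.2884 − 161.1 = 165.997.
Gain = 165.997 / 228.406 = 0.7268 → 0.727.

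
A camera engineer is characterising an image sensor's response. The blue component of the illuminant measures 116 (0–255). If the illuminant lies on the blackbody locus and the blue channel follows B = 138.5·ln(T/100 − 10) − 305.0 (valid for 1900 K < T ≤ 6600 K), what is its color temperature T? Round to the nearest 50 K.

3100 K

ln(t − 10) = (116 + 305.0) / 138.5 = 3.0397.
t − 10 = e^3.0397 = 20.899, so t = 30.899.
T = 100·t = 3090 K → 3100 K to the nearest 50 K.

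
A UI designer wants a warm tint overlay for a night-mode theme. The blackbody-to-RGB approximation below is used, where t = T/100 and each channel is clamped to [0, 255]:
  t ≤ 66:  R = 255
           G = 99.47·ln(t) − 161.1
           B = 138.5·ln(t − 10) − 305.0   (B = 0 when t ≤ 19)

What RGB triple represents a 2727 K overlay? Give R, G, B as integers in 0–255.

t = 2727/100 = 27.27; the t ≤ 66 branch applies.
R = 255 by definition for t ≤ 66.
G = 99.47·ln 27.27 − 161.1 = 99.47·3.3058 − 161.1 = 167.727.
B = 138.5·ln(27.27 − 10) − 305.0 = 138.5·ln 17.27 − 305.0 = 138.5·2.8490 − 305.0 = 89.582.
Rounded: (255, 168, 90).

R=255, G=168, B=90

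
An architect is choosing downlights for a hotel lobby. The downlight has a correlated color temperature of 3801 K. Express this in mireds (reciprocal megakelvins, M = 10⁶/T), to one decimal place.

M = 10⁶ / 3801 = 263.089 → 263.1 mireds.

263.1 mireds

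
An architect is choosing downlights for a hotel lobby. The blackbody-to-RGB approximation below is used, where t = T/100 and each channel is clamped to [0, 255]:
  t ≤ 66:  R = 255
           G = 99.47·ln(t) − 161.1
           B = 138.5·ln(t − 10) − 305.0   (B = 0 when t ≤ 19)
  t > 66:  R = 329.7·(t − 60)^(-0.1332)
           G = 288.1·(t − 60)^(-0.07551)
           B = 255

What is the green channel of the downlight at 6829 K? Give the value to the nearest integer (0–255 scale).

246

t = 6829/100 = 68.29; the t > 66 branch applies.
G = 288.1·(68.29 − 60)^(-0.07551) = 288.1·8.29^(-0.07551) = 288.1·0.85239 = 245.574.
Rounded: 246.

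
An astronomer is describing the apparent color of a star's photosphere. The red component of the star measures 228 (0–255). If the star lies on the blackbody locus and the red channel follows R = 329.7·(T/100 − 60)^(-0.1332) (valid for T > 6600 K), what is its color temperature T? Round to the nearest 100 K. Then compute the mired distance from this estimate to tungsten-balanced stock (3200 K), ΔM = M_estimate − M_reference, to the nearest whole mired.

(t − 60)^(-0.1332) = 228/329.7 = 0.69154.
t − 60 = 0.69154^(1/-0.1332) = 0.69154^(-7.508) = 15.943, so t = 75.943.
T = 100·t = 7594 K → 7600 K to the nearest 100 K.
M_estimate = 10⁶/7600 = 131.58; M_reference = 10⁶/3200 = 312.50.
ΔM = 131.58 − 312.50 = -180.92 → -181 mireds.

-181 mireds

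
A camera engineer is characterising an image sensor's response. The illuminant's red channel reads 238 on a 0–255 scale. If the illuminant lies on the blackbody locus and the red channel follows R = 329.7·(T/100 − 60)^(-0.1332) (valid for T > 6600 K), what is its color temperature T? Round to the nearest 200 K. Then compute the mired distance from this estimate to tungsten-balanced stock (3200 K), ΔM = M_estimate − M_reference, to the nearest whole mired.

-174 mireds

(t − 60)^(-0.1332) = 238/329.7 = 0.72187.
t − 60 = 0.72187^(1/-0.1332) = 0.72187^(-7.508) = 11.551, so t = 71.551.
T = 100·t = 7155 K → 7200 K to the nearest 200 K.
M_estimate = 10⁶/7200 = 138.89; M_reference = 10⁶/3200 = 312.50.
ΔM = 138.89 − 312.50 = -173.61 → -174 mireds.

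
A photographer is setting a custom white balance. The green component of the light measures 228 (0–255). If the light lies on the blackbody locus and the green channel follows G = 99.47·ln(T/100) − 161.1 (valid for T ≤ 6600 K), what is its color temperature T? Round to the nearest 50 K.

ln t = (228 + 161.1) / 99.47 = 3.9117.
t = e^3.9117 = 49.985.
T = 100·t = 4999 K → 5000 K to the nearest 50 K.

5000 K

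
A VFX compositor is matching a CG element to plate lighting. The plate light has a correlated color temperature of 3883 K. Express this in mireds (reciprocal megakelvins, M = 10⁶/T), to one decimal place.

M = 10⁶ / 3883 = 257.533 → 257.5 mireds.

257.5 mireds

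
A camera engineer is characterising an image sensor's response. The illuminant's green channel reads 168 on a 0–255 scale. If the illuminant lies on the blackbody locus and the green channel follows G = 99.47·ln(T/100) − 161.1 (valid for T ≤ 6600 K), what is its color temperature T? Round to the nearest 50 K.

2750 K

ln t = (168 + 161.1) / 99.47 = 3.3085.
t = e^3.3085 = 27.345.
T = 100·t = 2735 K → 2750 K to the nearest 50 K.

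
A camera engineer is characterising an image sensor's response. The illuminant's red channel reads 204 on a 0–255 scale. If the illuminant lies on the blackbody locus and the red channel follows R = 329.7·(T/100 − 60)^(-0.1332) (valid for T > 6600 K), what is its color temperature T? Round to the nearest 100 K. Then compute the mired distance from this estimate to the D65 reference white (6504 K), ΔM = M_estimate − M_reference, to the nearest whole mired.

(t − 60)^(-0.1332) = 204/329.7 = 0.61874.
t − 60 = 0.61874^(1/-0.1332) = 0.61874^(-7.508) = 36.748, so t = 96.748.
T = 100·t = 9675 K → 9700 K to the nearest 100 K.
M_estimate = 10⁶/9700 = 103.09; M_reference = 10⁶/6504 = 153.75.
ΔM = 103.09 − 153.75 = -50.66 → -51 mireds.

-51 mireds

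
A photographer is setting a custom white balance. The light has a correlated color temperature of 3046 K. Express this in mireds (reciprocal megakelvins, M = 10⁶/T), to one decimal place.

328.3 mireds

M = 10⁶ / 3046 = 328.299 → 328.3 mireds.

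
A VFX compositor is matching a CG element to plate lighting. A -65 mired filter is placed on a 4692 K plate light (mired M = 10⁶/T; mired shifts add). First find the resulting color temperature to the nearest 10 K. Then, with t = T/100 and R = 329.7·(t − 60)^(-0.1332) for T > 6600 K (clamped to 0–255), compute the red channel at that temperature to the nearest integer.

252

M_in = 10⁶/4692 = 213.13; M_out = 213.13 + (-65) = 148.13.
T_out = 10⁶/148.13 = 6750.9 K → 6750 K; t = 67.5.
R = 329.7·(67.5 − 60)^(-0.1332) = 329.7·7.5^(-0.1332) = 329.7·0.76461 = 252.093.
Rounded: 252.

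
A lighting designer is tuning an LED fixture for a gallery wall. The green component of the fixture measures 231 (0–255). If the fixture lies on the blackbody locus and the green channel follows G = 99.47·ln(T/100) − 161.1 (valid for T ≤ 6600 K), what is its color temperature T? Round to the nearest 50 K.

5150 K

ln t = (231 + 161.1) / 99.47 = 3.9419.
t = e^3.9419 = 51.516.
T = 100·t = 5152 K → 5150 K to the nearest 50 K.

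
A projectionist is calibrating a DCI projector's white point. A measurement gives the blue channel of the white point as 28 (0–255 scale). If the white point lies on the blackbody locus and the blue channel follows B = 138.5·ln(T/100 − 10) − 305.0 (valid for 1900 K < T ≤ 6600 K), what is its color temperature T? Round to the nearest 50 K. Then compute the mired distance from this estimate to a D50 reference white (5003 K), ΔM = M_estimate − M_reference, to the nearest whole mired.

ln(t − 10) = (28 + 305.0) / 138.5 = 2.4043.
t − 10 = e^2.4043 = 11.071, so t = 21.071.
T = 100·t = 2107 K → 2100 K to the nearest 50 K.
M_estimate = 10⁶/2100 = 476.19; M_reference = 10⁶/5003 = 199.88.
ΔM = 476.19 − 199.88 = 276.31 → +276 mireds.

+276 mireds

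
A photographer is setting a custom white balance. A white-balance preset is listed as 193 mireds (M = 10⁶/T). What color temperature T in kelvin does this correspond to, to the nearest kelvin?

5181 K

T = 10⁶ / 193 = 5181.35 K → 5181 K.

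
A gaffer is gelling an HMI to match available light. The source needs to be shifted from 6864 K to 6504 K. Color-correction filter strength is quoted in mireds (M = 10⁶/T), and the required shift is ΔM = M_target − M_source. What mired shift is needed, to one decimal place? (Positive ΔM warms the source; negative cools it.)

M_source = 10⁶/6864 = 145.688; M_target = 10⁶/6504 = 153.752.
ΔM = 153.752 − 145.688 = 8.064 → +8.1 mireds, a warming shift.

+8.1 mireds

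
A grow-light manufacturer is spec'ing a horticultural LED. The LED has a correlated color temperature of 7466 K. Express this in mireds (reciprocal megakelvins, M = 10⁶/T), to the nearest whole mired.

134 mireds

M = 10⁶ / 7466 = 133.941 → 134 mireds.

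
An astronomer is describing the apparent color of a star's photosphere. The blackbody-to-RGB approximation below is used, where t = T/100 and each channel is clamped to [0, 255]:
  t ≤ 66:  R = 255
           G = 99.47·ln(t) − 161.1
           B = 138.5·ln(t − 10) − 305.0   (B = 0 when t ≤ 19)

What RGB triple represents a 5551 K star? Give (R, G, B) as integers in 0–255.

t = 5551/100 = 55.51; the t ≤ 66 branch applies.
R = 255 by definition for t ≤ 66.
G = 99.47·ln 55.51 − 161.1 = 99.47·4.0166 − 161.1 = 238.428.
B = 138.5·ln(55.51 − 10) − 305.0 = 138.5·ln 45.51 − 305.0 = 138.5·3.8179 − 305.0 = 223.784.
Rounded: (255, 238, 224).

(255, 238, 224)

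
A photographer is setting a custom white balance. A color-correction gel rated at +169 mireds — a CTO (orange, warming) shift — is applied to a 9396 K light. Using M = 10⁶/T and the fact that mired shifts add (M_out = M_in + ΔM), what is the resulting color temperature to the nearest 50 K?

3650 K

M_in = 10⁶/9396 = 106.43 mireds.
M_out = 106.43 + (+169) = 275.43 mireds.
T_out = 10⁶/275.43 = 3630.7 K → 3650 K.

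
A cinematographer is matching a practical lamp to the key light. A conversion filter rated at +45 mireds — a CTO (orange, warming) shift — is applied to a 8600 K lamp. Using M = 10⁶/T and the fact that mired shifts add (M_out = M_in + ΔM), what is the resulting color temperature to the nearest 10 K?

M_in = 10⁶/8600 = 116.28 mireds.
M_out = 116.28 + (+45) = 161.28 mireds.
T_out = 10⁶/161.28 = 6200.4 K → 6200 K.

6200 K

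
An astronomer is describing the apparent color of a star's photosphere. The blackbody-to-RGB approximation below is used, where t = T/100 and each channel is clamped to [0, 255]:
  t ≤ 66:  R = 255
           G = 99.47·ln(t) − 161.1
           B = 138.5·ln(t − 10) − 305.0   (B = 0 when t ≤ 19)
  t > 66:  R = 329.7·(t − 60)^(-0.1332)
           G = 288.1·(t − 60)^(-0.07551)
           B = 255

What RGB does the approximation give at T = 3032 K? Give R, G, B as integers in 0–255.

R=255, G=178, B=112

t = 3032/100 = 30.32; the t ≤ 66 branch applies.
R = 255 by definition for t ≤ 66.
G = 99.47·ln 30.32 − 161.1 = 99.47·3.4118 − 161.1 = 178.272.
B = 138.5·ln(30.32 − 10) − 305.0 = 138.5·ln 20.32 − 305.0 = 138.5·3.0116 − 305.0 = 112.107.
Rounded: (255, 178, 112).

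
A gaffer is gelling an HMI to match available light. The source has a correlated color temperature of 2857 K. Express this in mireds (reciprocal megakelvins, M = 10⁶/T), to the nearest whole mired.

M = 10⁶ / 2857 = 350.018 → 350 mireds.

350 mireds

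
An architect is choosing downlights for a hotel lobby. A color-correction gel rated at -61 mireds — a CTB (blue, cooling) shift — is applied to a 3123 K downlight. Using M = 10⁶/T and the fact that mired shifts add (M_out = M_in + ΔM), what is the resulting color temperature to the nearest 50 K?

3850 K

M_in = 10⁶/3123 = 320.20 mireds.
M_out = 320.20 + (-61) = 259.20 mireds.
T_out = 10⁶/259.20 = 3858.0 K → 3850 K.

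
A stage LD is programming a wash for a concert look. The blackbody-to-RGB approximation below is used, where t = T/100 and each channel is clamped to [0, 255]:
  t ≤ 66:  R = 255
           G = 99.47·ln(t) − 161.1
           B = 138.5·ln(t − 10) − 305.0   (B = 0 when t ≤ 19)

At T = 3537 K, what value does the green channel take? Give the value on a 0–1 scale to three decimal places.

0.759

t = 3537/100 = 35.37; the t ≤ 66 branch applies.
G = 99.47·ln 35.37 − 161.1 = 99.47·3.5659 − 161.1 = 193.596.
On a 0–1 scale: 193.596/255 = 0.7592 → 0.759.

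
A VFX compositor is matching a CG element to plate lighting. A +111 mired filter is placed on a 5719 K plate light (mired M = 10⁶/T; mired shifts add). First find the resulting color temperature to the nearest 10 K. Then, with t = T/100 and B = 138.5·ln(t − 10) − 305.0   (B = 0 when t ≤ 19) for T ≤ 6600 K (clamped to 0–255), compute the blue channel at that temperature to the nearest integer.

M_in = 10⁶/5719 = 174.86; M_out = 174.86 + (+111) = 285.86.
T_out = 10⁶/285.86 = 3498.3 K → 3500 K; t = 35.
B = 138.5·ln(35 − 10) − 305.0 = 138.5·ln 25 − 305.0 = 138.5·3.2189 − 305.0 = 140.814.
Rounded: 141.

141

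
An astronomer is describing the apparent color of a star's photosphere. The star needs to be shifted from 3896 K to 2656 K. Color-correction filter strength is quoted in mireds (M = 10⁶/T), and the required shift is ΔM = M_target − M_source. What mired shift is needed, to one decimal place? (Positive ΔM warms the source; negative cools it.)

M_source = 10⁶/3896 = 256.674; M_target = 10⁶/2656 = 376.506.
ΔM = 376.506 − 256.674 = 119.833 → +119.8 mireds, a warming shift.

+119.8 mireds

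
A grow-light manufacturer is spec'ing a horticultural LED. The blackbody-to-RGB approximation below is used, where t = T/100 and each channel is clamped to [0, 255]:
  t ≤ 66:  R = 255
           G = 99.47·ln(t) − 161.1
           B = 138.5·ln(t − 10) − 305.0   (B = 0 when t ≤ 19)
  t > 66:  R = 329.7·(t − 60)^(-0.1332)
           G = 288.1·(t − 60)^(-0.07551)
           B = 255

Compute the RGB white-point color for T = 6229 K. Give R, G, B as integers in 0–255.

R=255, G=250, B=243

t = 6229/100 = 62.29; the t ≤ 66 branch applies.
R = 255 by definition for t ≤ 66.
G = 99.47·ln 62.29 − 161.1 = 99.47·4.1318 − 161.1 = 249.890.
B = 138.5·ln(62.29 − 10) − 305.0 = 138.5·ln 52.29 − 305.0 = 138.5·3.9568 − 305.0 = 243.018.
Rounded: (255, 250, 243).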